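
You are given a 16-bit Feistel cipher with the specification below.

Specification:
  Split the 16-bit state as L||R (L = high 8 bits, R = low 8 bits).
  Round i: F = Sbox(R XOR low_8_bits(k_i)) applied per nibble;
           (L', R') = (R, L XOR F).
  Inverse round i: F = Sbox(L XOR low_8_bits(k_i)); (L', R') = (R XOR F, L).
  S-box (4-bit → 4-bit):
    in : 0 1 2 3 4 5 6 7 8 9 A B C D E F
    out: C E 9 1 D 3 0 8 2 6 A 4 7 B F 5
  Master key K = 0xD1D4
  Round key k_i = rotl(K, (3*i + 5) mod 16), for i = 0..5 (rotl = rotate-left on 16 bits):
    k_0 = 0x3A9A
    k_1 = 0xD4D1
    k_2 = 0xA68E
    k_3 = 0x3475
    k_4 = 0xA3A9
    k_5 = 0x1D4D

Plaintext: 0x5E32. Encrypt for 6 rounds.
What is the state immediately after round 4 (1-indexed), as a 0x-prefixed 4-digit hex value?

s_0 = plaintext = 0x5E32
s_1 = Round(s_0, k_0) = 0x32FC
s_2 = Round(s_1, k_1) = 0xFCA9
s_3 = Round(s_2, k_2) = 0xA964
s_4 = Round(s_3, k_3) = 0x6447
s_5 = Round(s_4, k_4) = 0x479B
s_6 = Round(s_5, k_5) = 0x9BF7

0x6447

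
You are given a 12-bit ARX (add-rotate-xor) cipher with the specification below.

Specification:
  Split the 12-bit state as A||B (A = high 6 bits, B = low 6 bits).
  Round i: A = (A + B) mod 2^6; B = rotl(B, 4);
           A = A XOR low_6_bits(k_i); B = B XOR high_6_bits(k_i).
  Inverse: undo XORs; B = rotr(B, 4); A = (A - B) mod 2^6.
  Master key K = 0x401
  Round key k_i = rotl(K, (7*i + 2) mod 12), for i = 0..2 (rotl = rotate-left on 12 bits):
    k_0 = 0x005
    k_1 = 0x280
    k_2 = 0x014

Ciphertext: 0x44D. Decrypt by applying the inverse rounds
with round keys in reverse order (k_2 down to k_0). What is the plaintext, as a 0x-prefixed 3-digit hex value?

0x92F

s_0 = ciphertext = 0x44D
s_1 = InvRound(s_0, k_2) = 0x474
s_2 = InvRound(s_1, k_1) = 0x5BB
s_3 = InvRound(s_2, k_0) = 0x92F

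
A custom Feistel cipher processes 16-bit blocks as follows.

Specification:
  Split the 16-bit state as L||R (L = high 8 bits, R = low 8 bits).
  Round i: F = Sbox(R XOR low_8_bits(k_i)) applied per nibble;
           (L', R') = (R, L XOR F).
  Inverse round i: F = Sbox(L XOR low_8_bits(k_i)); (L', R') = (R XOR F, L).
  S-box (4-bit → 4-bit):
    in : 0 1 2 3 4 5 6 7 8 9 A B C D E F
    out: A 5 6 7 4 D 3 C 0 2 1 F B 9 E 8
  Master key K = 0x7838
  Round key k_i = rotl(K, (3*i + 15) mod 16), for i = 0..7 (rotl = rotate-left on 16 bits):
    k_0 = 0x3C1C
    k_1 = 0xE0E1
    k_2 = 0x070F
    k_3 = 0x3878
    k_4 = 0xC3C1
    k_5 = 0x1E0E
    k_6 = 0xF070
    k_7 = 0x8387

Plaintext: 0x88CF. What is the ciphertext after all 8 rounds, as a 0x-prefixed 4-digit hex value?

0xA2BC

s_0 = plaintext = 0x88CF
s_1 = Round(s_0, k_0) = 0xCF1F
s_2 = Round(s_1, k_1) = 0x1F41
s_3 = Round(s_2, k_2) = 0x4151
s_4 = Round(s_3, k_3) = 0x5123
s_5 = Round(s_4, k_4) = 0x23B7
s_6 = Round(s_5, k_5) = 0xB7D1
s_7 = Round(s_6, k_6) = 0xD1A2
s_8 = Round(s_7, k_7) = 0xA2BC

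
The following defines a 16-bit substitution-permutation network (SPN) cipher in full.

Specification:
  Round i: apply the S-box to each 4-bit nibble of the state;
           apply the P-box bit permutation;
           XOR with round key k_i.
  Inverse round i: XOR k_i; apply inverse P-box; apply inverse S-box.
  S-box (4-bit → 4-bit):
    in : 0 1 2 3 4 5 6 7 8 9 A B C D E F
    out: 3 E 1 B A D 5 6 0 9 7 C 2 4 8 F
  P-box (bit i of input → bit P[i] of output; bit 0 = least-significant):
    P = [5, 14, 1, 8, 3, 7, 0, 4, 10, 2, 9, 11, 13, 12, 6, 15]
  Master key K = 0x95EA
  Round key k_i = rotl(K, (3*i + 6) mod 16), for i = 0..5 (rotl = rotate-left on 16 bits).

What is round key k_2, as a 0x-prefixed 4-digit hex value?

0xA95E

K = 0x95EA
k_0 = rotl(K, (3*0+6) mod 16) = rotl(K, 6) = 0x7AA5
k_1 = rotl(K, (3*1+6) mod 16) = rotl(K, 9) = 0xD52B
k_2 = rotl(K, (3*2+6) mod 16) = rotl(K, 12) = 0xA95E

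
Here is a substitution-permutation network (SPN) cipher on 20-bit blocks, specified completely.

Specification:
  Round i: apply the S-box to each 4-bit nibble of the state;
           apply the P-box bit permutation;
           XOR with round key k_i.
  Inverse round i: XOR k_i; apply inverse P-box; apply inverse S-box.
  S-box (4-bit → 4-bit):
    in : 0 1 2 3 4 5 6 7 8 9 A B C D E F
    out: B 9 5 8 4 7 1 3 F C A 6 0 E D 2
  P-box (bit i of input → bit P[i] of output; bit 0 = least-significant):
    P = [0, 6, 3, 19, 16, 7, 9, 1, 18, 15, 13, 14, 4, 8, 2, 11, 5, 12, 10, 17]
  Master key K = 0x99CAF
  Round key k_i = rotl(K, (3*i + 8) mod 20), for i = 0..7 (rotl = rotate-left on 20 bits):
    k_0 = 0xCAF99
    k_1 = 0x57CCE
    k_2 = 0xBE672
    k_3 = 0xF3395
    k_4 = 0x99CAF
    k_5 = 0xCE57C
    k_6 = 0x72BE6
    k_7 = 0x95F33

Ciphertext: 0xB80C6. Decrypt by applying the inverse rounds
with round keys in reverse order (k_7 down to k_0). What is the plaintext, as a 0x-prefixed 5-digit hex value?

0xE7EBD

s_0 = ciphertext = 0xB80C6
s_1 = InvRound(s_0, k_7) = 0x88AB7
s_2 = InvRound(s_1, k_6) = 0x37560
s_3 = InvRound(s_2, k_5) = 0xA2769
s_4 = InvRound(s_3, k_4) = 0xADB8F
s_5 = InvRound(s_4, k_3) = 0xC1814
s_6 = InvRound(s_5, k_2) = 0x898EF
s_7 = InvRound(s_6, k_1) = 0x2C861
s_8 = InvRound(s_7, k_0) = 0xE7EBD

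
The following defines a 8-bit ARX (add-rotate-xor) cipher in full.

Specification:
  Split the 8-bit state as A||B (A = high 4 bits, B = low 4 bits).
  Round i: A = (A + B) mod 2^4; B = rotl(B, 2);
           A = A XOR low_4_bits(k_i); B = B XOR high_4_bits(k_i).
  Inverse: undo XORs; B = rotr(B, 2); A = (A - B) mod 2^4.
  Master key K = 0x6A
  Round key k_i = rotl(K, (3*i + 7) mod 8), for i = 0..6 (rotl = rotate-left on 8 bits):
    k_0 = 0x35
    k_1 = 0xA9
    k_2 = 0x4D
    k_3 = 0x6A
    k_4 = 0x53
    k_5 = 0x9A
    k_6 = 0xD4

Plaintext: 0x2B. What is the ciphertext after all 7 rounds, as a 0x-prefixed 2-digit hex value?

0xB4

s_0 = plaintext = 0x2B
s_1 = Round(s_0, k_0) = 0x8D
s_2 = Round(s_1, k_1) = 0xCD
s_3 = Round(s_2, k_2) = 0x43
s_4 = Round(s_3, k_3) = 0xDA
s_5 = Round(s_4, k_4) = 0x4F
s_6 = Round(s_5, k_5) = 0x96
s_7 = Round(s_6, k_6) = 0xB4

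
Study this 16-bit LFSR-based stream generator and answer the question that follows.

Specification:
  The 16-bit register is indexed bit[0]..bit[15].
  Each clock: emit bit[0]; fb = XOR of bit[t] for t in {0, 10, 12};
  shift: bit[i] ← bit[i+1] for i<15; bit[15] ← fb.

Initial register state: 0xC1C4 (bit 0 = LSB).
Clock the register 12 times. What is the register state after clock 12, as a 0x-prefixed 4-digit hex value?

reg_0 = 0xC1C4
clock 1: out=0, reg = 0x60E2
clock 2: out=0, reg = 0x3071
clock 3: out=1, reg = 0x1838
clock 4: out=0, reg = 0x8C1C
clock 5: out=0, reg = 0xC60E
clock 6: out=0, reg = 0xE307
clock 7: out=1, reg = 0xF183
clock 8: out=1, reg = 0x78C1
clock 9: out=1, reg = 0x3C60
clock 10: out=0, reg = 0x1E30
clock 11: out=0, reg = 0x0F18
clock 12: out=0, reg = 0x878C

0x878C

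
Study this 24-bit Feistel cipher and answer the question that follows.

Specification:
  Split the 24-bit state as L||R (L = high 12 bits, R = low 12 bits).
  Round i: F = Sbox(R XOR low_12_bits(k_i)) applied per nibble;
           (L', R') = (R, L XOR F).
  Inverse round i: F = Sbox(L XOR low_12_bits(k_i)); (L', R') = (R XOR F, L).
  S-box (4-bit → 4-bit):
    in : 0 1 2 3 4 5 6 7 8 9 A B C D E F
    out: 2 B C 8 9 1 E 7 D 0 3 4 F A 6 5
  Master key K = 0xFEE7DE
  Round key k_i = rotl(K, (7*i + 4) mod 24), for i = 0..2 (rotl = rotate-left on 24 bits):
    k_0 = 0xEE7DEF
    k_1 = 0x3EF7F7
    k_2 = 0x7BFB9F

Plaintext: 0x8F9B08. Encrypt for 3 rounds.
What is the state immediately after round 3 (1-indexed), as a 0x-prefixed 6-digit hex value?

0x0E82E9

s_0 = plaintext = 0x8F9B08
s_1 = Round(s_0, k_0) = 0xB0869E
s_2 = Round(s_1, k_1) = 0x69E0E8
s_3 = Round(s_2, k_2) = 0x0E82E9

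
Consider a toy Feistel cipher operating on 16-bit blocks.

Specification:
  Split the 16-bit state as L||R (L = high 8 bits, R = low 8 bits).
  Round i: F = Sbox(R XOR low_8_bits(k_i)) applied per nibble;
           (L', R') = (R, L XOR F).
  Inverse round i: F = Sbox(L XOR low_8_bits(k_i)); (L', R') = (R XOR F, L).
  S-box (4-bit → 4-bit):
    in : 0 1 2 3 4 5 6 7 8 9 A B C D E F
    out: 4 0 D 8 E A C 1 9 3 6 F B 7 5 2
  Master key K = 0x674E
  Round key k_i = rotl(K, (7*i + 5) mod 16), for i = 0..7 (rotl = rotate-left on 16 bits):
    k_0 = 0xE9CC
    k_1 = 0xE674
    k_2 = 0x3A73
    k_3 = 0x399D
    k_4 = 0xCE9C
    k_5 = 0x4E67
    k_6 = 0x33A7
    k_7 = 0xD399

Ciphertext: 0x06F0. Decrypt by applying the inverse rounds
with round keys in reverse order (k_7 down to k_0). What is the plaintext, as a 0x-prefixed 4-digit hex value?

s_0 = ciphertext = 0x06F0
s_1 = InvRound(s_0, k_7) = 0xC206
s_2 = InvRound(s_1, k_6) = 0xCCC2
s_3 = InvRound(s_2, k_5) = 0xADCC
s_4 = InvRound(s_3, k_4) = 0x4CAD
s_5 = InvRound(s_4, k_3) = 0xDD4C
s_6 = InvRound(s_5, k_2) = 0x29DD
s_7 = InvRound(s_6, k_1) = 0x7A29
s_8 = InvRound(s_7, k_0) = 0xD57A

0xD57A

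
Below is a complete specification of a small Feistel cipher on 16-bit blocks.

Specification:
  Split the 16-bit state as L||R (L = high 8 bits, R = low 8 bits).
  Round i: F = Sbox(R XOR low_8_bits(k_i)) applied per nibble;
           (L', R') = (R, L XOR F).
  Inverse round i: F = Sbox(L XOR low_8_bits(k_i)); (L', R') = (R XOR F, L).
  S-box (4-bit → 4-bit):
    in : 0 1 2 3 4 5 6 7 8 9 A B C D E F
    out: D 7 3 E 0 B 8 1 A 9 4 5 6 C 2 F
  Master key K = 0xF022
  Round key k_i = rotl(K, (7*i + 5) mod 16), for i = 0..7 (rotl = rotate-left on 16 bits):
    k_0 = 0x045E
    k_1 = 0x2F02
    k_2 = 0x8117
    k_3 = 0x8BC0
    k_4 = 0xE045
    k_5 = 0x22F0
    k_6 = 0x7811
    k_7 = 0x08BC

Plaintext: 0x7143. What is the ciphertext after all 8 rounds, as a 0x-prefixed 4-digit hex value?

s_0 = plaintext = 0x7143
s_1 = Round(s_0, k_0) = 0x430D
s_2 = Round(s_1, k_1) = 0x0D9C
s_3 = Round(s_2, k_2) = 0x9CA8
s_4 = Round(s_3, k_3) = 0xA816
s_5 = Round(s_4, k_4) = 0x1616
s_6 = Round(s_5, k_5) = 0x163E
s_7 = Round(s_6, k_6) = 0x3E29
s_8 = Round(s_7, k_7) = 0x29A5

0x29A5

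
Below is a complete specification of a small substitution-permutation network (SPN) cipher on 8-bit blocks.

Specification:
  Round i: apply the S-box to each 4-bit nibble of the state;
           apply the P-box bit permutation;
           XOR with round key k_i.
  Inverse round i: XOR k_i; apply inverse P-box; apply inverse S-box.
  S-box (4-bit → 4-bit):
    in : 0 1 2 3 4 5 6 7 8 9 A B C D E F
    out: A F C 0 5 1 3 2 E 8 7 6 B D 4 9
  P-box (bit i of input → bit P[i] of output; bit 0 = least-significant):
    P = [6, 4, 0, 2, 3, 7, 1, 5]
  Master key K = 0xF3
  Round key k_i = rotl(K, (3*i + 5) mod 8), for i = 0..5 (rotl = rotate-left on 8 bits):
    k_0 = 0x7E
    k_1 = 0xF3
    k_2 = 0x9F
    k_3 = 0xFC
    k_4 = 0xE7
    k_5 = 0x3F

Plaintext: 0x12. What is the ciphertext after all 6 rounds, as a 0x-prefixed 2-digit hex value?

s_0 = plaintext = 0x12
s_1 = Round(s_0, k_0) = 0xD1
s_2 = Round(s_1, k_1) = 0x8C
s_3 = Round(s_2, k_2) = 0x69
s_4 = Round(s_3, k_3) = 0x70
s_5 = Round(s_4, k_4) = 0x73
s_6 = Round(s_5, k_5) = 0xBF

0xBF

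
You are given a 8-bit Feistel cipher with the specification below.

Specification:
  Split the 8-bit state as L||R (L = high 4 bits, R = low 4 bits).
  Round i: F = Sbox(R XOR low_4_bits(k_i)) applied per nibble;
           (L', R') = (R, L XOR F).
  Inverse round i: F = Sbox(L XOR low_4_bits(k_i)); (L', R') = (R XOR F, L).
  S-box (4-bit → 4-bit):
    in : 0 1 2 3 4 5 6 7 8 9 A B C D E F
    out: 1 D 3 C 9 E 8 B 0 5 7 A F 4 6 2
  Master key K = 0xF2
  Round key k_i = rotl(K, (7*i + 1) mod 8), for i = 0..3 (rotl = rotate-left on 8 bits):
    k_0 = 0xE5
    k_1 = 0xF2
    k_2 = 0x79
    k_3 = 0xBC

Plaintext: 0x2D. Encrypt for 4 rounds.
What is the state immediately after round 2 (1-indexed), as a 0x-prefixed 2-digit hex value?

0x2C

s_0 = plaintext = 0x2D
s_1 = Round(s_0, k_0) = 0xD2
s_2 = Round(s_1, k_1) = 0x2C
s_3 = Round(s_2, k_2) = 0xCC
s_4 = Round(s_3, k_3) = 0xCD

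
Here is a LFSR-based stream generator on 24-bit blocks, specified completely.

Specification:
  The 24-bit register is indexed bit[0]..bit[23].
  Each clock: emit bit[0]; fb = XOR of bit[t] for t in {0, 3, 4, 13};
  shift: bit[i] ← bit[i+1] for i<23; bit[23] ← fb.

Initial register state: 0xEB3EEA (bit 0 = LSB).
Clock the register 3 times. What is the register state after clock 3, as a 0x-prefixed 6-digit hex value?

0x1D67DD

reg_0 = 0xEB3EEA
clock 1: out=0, reg = 0x759F75
clock 2: out=1, reg = 0x3ACFBA
clock 3: out=0, reg = 0x1D67DD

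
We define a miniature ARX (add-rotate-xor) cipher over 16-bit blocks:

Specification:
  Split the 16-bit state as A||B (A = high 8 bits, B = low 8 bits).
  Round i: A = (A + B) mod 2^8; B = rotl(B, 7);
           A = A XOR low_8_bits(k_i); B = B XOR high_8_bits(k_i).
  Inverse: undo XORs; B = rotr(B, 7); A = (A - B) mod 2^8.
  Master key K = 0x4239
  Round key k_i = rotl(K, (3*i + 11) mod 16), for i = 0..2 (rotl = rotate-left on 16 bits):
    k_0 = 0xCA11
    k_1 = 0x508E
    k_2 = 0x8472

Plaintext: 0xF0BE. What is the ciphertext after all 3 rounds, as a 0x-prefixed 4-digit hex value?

0x06C9

s_0 = plaintext = 0xF0BE
s_1 = Round(s_0, k_0) = 0xBF95
s_2 = Round(s_1, k_1) = 0xDA9A
s_3 = Round(s_2, k_2) = 0x06C9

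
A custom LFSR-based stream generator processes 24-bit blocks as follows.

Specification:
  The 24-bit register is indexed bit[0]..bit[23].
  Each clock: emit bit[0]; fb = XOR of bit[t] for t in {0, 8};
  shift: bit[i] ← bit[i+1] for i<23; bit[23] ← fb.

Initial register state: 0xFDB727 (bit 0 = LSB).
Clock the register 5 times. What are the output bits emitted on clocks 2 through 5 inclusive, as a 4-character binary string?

1100

reg_0 = 0xFDB727
clock 1: out=1, reg = 0x7EDB93
clock 2: out=1, reg = 0x3F6DC9
clock 3: out=1, reg = 0x1FB6E4
clock 4: out=0, reg = 0x0FDB72
clock 5: out=0, reg = 0x87EDB9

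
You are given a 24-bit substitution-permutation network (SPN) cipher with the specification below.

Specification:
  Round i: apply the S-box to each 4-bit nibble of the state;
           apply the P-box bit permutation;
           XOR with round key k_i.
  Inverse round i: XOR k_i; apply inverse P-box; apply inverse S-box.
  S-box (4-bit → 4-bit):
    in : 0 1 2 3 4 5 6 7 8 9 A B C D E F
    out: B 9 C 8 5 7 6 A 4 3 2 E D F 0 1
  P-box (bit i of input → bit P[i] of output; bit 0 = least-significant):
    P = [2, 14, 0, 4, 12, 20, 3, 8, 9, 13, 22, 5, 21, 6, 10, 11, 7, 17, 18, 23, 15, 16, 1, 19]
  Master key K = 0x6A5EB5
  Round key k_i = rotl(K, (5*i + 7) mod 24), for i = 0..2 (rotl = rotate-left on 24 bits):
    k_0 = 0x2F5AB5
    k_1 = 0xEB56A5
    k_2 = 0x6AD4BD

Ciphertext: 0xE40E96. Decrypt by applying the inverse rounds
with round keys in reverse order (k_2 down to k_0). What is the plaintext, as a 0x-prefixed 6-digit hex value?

s_0 = ciphertext = 0xE40E96
s_1 = InvRound(s_0, k_2) = 0xCB3146
s_2 = InvRound(s_1, k_1) = 0x8F5036
s_3 = InvRound(s_2, k_0) = 0x811FE8

0x811FE8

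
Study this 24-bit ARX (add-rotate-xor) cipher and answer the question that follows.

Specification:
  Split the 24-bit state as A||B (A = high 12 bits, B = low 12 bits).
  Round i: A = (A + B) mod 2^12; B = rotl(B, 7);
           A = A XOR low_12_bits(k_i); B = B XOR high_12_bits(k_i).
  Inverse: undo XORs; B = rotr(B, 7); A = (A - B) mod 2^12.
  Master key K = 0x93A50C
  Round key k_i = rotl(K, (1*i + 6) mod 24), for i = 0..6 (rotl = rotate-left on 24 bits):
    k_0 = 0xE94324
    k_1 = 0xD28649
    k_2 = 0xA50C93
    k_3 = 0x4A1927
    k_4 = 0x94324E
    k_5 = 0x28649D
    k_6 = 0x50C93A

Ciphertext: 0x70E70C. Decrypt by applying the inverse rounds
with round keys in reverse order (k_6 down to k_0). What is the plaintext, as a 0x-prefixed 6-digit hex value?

0xCCC015

s_0 = ciphertext = 0x70E70C
s_1 = InvRound(s_0, k_6) = 0xE30004
s_2 = InvRound(s_1, k_5) = 0xA68045
s_3 = InvRound(s_2, k_4) = 0x7540D2
s_4 = InvRound(s_3, k_3) = 0x00BE68
s_5 = InvRound(s_4, k_2) = 0x590708
s_6 = InvRound(s_5, k_1) = 0xFC5414
s_7 = InvRound(s_6, k_0) = 0xCCC015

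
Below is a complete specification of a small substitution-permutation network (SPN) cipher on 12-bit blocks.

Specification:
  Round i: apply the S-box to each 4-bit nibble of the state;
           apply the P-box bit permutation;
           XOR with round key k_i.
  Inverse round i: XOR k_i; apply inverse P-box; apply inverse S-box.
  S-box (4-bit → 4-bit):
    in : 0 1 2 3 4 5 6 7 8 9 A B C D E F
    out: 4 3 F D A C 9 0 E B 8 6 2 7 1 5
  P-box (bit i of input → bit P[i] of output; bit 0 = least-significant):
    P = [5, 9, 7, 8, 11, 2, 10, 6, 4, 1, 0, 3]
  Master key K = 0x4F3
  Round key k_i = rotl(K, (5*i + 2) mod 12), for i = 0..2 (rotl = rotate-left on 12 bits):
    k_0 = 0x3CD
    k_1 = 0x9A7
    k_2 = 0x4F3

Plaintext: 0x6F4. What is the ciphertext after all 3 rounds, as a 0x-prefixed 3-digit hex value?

s_0 = plaintext = 0x6F4
s_1 = Round(s_0, k_0) = 0xCD5
s_2 = Round(s_1, k_1) = 0x421
s_3 = Round(s_2, k_2) = 0xA9D

0xA9D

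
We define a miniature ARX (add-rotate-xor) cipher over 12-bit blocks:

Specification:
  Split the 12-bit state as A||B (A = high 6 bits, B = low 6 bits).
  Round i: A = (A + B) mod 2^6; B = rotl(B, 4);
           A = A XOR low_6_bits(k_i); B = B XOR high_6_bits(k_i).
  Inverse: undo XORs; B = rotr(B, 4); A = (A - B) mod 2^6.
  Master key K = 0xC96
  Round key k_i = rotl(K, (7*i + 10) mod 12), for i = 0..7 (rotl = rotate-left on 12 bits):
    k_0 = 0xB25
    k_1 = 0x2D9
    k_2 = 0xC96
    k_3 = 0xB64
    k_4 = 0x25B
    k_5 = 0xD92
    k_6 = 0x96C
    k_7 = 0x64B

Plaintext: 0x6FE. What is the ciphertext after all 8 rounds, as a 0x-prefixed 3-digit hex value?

0x979

s_0 = plaintext = 0x6FE
s_1 = Round(s_0, k_0) = 0xF03
s_2 = Round(s_1, k_1) = 0x9BB
s_3 = Round(s_2, k_2) = 0xDCC
s_4 = Round(s_3, k_3) = 0x9EE
s_5 = Round(s_4, k_4) = 0x3A2
s_6 = Round(s_5, k_5) = 0x89E
s_7 = Round(s_6, k_6) = 0xB02
s_8 = Round(s_7, k_7) = 0x979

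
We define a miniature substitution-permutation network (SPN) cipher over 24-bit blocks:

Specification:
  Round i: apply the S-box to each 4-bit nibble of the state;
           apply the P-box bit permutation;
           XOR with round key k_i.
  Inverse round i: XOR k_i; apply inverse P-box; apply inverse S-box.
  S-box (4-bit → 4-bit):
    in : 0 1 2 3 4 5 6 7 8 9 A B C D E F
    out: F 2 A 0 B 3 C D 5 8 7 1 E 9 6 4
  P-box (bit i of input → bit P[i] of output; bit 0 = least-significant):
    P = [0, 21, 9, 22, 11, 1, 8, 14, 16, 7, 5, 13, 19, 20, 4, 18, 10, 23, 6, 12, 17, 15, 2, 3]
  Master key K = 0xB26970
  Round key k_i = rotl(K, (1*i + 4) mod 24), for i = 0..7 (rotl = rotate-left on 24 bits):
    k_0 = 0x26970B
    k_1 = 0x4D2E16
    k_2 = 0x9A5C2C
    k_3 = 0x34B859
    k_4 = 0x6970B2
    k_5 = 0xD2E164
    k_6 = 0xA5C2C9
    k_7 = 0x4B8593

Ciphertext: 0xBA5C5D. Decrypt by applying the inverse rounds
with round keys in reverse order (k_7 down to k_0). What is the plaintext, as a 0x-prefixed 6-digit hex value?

s_0 = ciphertext = 0xBA5C5D
s_1 = InvRound(s_0, k_7) = 0xCC1502
s_2 = InvRound(s_1, k_6) = 0x27B5C0
s_3 = InvRound(s_2, k_5) = 0xF42A92
s_4 = InvRound(s_3, k_4) = 0x3248DF
s_5 = InvRound(s_4, k_3) = 0xA99223
s_6 = InvRound(s_5, k_2) = 0x0B1B4A
s_7 = InvRound(s_6, k_1) = 0x7769F9
s_8 = InvRound(s_7, k_0) = 0x17E046

0x17E046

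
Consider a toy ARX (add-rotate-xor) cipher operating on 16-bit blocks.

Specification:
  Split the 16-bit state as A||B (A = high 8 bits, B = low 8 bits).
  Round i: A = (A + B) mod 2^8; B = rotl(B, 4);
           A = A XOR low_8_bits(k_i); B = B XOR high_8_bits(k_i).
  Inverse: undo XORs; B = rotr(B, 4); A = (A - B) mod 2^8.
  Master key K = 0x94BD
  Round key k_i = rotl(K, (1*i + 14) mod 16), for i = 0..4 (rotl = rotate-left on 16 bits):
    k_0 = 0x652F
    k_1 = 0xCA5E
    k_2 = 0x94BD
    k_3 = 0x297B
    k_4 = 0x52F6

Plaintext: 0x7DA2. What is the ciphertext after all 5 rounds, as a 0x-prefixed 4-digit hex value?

0x76B7

s_0 = plaintext = 0x7DA2
s_1 = Round(s_0, k_0) = 0x304F
s_2 = Round(s_1, k_1) = 0x213E
s_3 = Round(s_2, k_2) = 0xE277
s_4 = Round(s_3, k_3) = 0x225E
s_5 = Round(s_4, k_4) = 0x76B7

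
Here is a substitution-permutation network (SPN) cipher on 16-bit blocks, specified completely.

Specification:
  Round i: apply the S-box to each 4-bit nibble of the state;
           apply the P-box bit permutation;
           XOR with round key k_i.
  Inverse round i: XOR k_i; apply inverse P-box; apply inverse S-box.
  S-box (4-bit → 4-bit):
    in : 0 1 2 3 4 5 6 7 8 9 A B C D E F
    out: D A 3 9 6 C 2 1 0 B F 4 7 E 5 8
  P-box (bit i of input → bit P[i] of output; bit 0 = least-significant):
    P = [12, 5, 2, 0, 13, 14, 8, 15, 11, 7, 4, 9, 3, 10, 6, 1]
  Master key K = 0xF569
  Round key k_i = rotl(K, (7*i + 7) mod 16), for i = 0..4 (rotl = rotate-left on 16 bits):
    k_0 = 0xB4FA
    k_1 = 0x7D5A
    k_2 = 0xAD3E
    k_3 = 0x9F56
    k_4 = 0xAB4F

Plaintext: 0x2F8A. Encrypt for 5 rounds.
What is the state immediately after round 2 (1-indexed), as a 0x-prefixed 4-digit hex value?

s_0 = plaintext = 0x2F8A
s_1 = Round(s_0, k_0) = 0xA2D7
s_2 = Round(s_1, k_1) = 0xA090
s_3 = Round(s_2, k_2) = 0x5361
s_4 = Round(s_3, k_3) = 0xD535
s_5 = Round(s_4, k_4) = 0x0D18

0xA090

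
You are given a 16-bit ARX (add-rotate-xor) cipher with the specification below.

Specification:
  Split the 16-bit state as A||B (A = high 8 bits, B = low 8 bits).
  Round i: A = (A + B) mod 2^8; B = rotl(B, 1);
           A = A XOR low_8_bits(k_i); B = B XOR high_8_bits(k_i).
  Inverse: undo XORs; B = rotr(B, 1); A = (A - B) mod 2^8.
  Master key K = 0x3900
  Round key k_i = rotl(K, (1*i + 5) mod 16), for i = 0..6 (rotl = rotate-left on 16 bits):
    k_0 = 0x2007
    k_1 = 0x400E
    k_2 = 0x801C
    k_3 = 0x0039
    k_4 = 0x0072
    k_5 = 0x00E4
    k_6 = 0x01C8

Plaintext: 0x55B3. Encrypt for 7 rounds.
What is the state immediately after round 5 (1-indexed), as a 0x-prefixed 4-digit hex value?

0xDA74

s_0 = plaintext = 0x55B3
s_1 = Round(s_0, k_0) = 0x0F47
s_2 = Round(s_1, k_1) = 0x58CE
s_3 = Round(s_2, k_2) = 0x3A1D
s_4 = Round(s_3, k_3) = 0x6E3A
s_5 = Round(s_4, k_4) = 0xDA74
s_6 = Round(s_5, k_5) = 0xAAE8
s_7 = Round(s_6, k_6) = 0x5AD0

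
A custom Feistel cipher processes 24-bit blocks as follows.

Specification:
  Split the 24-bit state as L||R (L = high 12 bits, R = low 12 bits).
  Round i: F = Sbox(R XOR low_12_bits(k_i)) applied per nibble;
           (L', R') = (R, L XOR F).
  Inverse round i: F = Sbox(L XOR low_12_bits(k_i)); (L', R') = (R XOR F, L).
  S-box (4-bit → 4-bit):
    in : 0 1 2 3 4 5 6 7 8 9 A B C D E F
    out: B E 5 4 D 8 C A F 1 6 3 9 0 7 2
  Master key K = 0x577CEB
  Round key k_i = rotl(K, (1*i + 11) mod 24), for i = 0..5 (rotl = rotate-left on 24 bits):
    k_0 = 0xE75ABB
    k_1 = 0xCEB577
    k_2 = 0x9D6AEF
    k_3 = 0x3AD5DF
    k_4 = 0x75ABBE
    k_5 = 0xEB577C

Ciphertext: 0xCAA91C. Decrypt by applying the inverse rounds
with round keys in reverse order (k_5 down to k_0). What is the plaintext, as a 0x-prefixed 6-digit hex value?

s_0 = ciphertext = 0xCAA91C
s_1 = InvRound(s_0, k_5) = 0xA10CAA
s_2 = InvRound(s_1, k_4) = 0x2CDA10
s_3 = InvRound(s_2, k_3) = 0x0F52CD
s_4 = InvRound(s_3, k_2) = 0x42B0F5
s_5 = InvRound(s_4, k_1) = 0xE7C42B
s_6 = InvRound(s_5, k_0) = 0x9B1E7C

0x9B1E7C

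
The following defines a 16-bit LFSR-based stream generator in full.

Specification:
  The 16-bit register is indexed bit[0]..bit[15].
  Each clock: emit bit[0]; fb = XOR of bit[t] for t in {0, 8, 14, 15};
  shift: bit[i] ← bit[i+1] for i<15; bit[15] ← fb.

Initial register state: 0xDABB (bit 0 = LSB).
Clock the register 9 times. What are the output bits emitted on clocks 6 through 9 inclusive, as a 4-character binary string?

reg_0 = 0xDABB
clock 1: out=1, reg = 0xED5D
clock 2: out=1, reg = 0x76AE
clock 3: out=0, reg = 0xBB57
clock 4: out=1, reg = 0xDDAB
clock 5: out=1, reg = 0x6ED5
clock 6: out=1, reg = 0x376A
clock 7: out=0, reg = 0x9BB5
clock 8: out=1, reg = 0xCDDA
clock 9: out=0, reg = 0xE6ED

1010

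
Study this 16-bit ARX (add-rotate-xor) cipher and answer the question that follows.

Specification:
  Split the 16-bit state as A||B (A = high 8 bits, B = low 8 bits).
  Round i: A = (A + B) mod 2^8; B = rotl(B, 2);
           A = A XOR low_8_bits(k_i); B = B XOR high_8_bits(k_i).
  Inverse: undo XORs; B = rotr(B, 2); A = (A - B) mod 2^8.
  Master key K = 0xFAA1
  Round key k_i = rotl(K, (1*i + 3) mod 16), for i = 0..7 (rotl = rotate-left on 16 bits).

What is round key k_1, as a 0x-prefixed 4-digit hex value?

K = 0xFAA1
k_0 = rotl(K, (1*0+3) mod 16) = rotl(K, 3) = 0xD50F
k_1 = rotl(K, (1*1+3) mod 16) = rotl(K, 4) = 0xAA1F

0xAA1F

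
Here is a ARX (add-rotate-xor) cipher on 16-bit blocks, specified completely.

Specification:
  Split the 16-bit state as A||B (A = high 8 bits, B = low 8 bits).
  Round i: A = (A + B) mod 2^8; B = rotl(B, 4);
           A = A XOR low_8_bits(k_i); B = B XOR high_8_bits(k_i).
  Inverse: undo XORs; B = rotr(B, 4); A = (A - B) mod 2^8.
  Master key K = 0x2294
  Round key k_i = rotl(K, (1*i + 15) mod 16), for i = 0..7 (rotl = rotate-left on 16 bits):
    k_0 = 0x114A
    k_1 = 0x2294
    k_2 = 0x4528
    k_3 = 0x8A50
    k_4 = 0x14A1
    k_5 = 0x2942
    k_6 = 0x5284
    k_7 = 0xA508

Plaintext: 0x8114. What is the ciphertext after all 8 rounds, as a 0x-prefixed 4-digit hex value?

s_0 = plaintext = 0x8114
s_1 = Round(s_0, k_0) = 0xDF50
s_2 = Round(s_1, k_1) = 0xBB27
s_3 = Round(s_2, k_2) = 0xCA37
s_4 = Round(s_3, k_3) = 0x51F9
s_5 = Round(s_4, k_4) = 0xEB8B
s_6 = Round(s_5, k_5) = 0x3491
s_7 = Round(s_6, k_6) = 0x414B
s_8 = Round(s_7, k_7) = 0x8411

0x8411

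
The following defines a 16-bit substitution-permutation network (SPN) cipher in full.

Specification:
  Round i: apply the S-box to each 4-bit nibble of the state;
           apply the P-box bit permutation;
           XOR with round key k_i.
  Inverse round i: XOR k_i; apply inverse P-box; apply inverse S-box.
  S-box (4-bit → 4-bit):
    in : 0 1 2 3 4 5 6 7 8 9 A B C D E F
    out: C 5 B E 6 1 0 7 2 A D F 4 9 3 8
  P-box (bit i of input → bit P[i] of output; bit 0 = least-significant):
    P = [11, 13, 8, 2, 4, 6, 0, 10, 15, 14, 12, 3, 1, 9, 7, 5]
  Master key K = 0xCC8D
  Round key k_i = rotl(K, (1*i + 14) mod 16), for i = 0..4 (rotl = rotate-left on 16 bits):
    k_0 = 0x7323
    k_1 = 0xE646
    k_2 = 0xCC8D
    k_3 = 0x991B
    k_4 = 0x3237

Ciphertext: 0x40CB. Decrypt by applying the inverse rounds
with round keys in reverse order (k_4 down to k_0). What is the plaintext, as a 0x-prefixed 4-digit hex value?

0xBB37

s_0 = ciphertext = 0x40CB
s_1 = InvRound(s_0, k_4) = 0x33E9
s_2 = InvRound(s_1, k_3) = 0xB5EE
s_3 = InvRound(s_2, k_2) = 0xD447
s_4 = InvRound(s_3, k_1) = 0x8CC8
s_5 = InvRound(s_4, k_0) = 0xBB37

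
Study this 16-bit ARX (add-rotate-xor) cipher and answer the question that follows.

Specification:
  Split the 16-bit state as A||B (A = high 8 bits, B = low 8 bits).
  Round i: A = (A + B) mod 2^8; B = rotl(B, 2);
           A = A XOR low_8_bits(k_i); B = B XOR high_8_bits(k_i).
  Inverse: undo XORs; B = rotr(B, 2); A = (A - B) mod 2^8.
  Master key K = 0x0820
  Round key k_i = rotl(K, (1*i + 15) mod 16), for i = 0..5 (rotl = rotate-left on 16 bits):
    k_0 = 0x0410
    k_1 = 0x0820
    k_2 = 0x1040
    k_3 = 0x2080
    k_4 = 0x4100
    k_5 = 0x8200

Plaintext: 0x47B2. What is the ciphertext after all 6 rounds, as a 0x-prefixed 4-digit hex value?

0x45B2

s_0 = plaintext = 0x47B2
s_1 = Round(s_0, k_0) = 0xE9CE
s_2 = Round(s_1, k_1) = 0x9733
s_3 = Round(s_2, k_2) = 0x8ADC
s_4 = Round(s_3, k_3) = 0xE653
s_5 = Round(s_4, k_4) = 0x390C
s_6 = Round(s_5, k_5) = 0x45B2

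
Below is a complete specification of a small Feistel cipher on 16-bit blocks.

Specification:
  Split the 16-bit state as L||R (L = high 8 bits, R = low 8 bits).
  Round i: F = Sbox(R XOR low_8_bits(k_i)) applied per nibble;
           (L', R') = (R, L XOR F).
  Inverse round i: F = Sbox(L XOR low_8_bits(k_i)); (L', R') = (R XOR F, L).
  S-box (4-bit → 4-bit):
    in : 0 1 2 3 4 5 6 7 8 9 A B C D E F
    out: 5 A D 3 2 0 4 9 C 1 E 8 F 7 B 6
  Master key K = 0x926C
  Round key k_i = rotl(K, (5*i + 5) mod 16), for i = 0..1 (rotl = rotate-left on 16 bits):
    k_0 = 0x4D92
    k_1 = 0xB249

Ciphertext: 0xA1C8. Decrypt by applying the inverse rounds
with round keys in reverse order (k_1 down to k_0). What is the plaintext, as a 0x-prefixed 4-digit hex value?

0x1574

s_0 = ciphertext = 0xA1C8
s_1 = InvRound(s_0, k_1) = 0x74A1
s_2 = InvRound(s_1, k_0) = 0x1574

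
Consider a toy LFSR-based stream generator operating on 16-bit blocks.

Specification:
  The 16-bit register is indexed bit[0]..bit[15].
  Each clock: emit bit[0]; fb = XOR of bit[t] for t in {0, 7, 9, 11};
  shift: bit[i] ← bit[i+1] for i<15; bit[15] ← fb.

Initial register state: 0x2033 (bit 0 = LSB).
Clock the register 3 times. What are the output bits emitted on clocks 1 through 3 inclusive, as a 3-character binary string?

110

reg_0 = 0x2033
clock 1: out=1, reg = 0x9019
clock 2: out=1, reg = 0xC80C
clock 3: out=0, reg = 0xE406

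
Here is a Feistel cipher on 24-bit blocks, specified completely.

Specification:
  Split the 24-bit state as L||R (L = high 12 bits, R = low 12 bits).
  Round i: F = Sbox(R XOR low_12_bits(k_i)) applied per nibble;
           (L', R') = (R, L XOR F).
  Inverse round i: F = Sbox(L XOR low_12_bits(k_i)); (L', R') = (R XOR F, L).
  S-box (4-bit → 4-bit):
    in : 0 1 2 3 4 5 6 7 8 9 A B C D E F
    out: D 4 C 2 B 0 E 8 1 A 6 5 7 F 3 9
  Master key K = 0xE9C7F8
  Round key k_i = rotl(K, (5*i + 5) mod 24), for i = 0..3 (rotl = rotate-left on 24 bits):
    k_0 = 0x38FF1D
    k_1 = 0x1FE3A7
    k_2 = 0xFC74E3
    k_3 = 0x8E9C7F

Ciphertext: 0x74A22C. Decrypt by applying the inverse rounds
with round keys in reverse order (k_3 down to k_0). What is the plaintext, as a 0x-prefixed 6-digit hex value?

0xB459F7

s_0 = ciphertext = 0x74A22C
s_1 = InvRound(s_0, k_3) = 0x70C74A
s_2 = InvRound(s_1, k_2) = 0x57370C
s_3 = InvRound(s_2, k_1) = 0x9F7573
s_4 = InvRound(s_3, k_0) = 0xB459F7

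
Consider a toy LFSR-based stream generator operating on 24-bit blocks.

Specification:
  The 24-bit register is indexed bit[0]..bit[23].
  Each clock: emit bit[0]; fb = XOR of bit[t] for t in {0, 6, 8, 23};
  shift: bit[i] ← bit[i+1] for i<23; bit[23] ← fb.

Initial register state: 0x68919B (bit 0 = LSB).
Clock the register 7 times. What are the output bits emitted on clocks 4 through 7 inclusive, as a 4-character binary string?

1100

reg_0 = 0x68919B
clock 1: out=1, reg = 0x3448CD
clock 2: out=1, reg = 0x1A2466
clock 3: out=0, reg = 0x8D1233
clock 4: out=1, reg = 0x468919
clock 5: out=1, reg = 0x23448C
clock 6: out=0, reg = 0x11A246
clock 7: out=0, reg = 0x88D123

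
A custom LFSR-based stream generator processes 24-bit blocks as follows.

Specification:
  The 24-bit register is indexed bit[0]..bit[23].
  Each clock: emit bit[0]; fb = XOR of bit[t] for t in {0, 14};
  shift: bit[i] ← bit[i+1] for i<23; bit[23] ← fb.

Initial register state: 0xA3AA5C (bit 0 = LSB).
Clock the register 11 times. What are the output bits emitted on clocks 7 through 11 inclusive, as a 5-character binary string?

reg_0 = 0xA3AA5C
clock 1: out=0, reg = 0x51D52E
clock 2: out=0, reg = 0xA8EA97
clock 3: out=1, reg = 0x54754B
clock 4: out=1, reg = 0x2A3AA5
clock 5: out=1, reg = 0x951D52
clock 6: out=0, reg = 0x4A8EA9
clock 7: out=1, reg = 0xA54754
clock 8: out=0, reg = 0xD2A3AA
clock 9: out=0, reg = 0x6951D5
clock 10: out=1, reg = 0x34A8EA
clock 11: out=0, reg = 0x1A5475

10010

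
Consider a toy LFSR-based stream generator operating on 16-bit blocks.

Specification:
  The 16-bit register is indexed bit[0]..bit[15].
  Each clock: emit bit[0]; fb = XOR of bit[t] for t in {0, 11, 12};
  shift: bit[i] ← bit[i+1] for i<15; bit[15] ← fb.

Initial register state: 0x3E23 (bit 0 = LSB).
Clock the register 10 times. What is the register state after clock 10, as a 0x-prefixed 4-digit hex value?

reg_0 = 0x3E23
clock 1: out=1, reg = 0x9F11
clock 2: out=1, reg = 0xCF88
clock 3: out=0, reg = 0xE7C4
clock 4: out=0, reg = 0x73E2
clock 5: out=0, reg = 0xB9F1
clock 6: out=1, reg = 0xDCF8
clock 7: out=0, reg = 0x6E7C
clock 8: out=0, reg = 0xB73E
clock 9: out=0, reg = 0xDB9F
clock 10: out=1, reg = 0xEDCF

0xEDCF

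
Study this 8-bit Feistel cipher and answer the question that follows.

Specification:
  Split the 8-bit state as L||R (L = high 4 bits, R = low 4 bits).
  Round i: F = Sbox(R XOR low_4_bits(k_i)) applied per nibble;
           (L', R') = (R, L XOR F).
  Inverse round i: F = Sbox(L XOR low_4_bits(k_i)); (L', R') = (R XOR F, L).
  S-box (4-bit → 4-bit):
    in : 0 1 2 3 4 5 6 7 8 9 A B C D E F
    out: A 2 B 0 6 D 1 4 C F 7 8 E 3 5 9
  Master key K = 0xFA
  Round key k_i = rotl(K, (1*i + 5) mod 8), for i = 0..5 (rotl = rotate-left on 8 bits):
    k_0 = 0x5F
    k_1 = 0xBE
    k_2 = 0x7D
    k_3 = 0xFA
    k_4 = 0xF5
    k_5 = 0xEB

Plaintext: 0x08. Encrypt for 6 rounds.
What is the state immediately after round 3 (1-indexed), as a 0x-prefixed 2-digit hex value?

s_0 = plaintext = 0x08
s_1 = Round(s_0, k_0) = 0x84
s_2 = Round(s_1, k_1) = 0x4F
s_3 = Round(s_2, k_2) = 0xFF
s_4 = Round(s_3, k_3) = 0xF2
s_5 = Round(s_4, k_4) = 0x2B
s_6 = Round(s_5, k_5) = 0xB8

0xFF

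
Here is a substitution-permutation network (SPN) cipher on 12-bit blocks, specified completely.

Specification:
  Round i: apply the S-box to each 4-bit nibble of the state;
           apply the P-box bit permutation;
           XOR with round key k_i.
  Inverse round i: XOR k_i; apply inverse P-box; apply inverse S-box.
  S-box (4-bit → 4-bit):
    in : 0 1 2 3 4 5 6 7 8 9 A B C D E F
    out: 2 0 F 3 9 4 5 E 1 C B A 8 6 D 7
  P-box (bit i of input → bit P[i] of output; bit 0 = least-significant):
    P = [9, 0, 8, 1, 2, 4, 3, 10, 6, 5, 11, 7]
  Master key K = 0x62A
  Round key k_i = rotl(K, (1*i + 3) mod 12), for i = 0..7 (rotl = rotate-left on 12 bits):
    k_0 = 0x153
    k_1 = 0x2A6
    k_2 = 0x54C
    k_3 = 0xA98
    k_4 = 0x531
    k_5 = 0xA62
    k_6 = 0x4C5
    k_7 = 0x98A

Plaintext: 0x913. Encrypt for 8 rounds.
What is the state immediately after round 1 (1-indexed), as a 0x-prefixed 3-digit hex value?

0xBD2

s_0 = plaintext = 0x913
s_1 = Round(s_0, k_0) = 0xBD2
s_2 = Round(s_1, k_1) = 0x11D
s_3 = Round(s_2, k_2) = 0x44D
s_4 = Round(s_3, k_3) = 0xF5D
s_5 = Round(s_4, k_4) = 0xC58
s_6 = Round(s_5, k_5) = 0x8EA
s_7 = Round(s_6, k_6) = 0x28A
s_8 = Round(s_7, k_7) = 0x36D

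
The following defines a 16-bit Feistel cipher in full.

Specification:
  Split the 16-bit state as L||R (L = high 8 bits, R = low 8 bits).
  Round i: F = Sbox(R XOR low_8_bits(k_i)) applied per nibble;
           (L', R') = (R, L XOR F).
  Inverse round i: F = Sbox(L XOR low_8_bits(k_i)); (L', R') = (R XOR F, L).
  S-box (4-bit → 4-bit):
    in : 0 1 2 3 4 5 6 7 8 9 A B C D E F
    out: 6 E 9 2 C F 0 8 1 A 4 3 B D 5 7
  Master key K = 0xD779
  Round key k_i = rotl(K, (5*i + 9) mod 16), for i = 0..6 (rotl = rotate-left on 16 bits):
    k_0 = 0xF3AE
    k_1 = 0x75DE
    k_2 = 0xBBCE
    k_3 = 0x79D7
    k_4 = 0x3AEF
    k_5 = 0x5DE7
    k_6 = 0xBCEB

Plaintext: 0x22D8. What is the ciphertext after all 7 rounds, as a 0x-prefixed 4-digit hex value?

0xDD22

s_0 = plaintext = 0x22D8
s_1 = Round(s_0, k_0) = 0xD8A2
s_2 = Round(s_1, k_1) = 0xA253
s_3 = Round(s_2, k_2) = 0x530F
s_4 = Round(s_3, k_3) = 0x0F82
s_5 = Round(s_4, k_4) = 0x8202
s_6 = Round(s_5, k_5) = 0x02DD
s_7 = Round(s_6, k_6) = 0xDD22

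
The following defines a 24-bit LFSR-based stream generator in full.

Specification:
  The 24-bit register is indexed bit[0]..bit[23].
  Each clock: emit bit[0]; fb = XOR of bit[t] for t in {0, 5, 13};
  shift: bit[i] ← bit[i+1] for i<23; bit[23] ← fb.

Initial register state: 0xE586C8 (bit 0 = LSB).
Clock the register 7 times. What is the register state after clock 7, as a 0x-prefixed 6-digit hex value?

0xA5CB0D

reg_0 = 0xE586C8
clock 1: out=0, reg = 0x72C364
clock 2: out=0, reg = 0xB961B2
clock 3: out=0, reg = 0x5CB0D9
clock 4: out=1, reg = 0x2E586C
clock 5: out=0, reg = 0x972C36
clock 6: out=0, reg = 0x4B961B
clock 7: out=1, reg = 0xA5CB0D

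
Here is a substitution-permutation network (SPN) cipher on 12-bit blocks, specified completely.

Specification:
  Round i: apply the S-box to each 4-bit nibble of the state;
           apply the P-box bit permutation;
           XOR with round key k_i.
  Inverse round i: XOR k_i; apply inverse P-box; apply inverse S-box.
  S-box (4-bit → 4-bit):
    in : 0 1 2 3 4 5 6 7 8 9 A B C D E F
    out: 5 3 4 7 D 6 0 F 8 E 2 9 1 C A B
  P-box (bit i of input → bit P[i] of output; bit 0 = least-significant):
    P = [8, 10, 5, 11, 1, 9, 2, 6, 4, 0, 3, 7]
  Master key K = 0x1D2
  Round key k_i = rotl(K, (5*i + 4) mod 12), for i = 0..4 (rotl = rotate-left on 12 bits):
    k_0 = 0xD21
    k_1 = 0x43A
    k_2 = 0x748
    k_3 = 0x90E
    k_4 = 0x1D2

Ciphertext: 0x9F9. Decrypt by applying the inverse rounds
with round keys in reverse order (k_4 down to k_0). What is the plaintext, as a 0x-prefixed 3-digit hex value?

0xC4F

s_0 = ciphertext = 0x9F9
s_1 = InvRound(s_0, k_4) = 0x5CD
s_2 = InvRound(s_1, k_3) = 0xEBE
s_3 = InvRound(s_2, k_2) = 0xB44
s_4 = InvRound(s_3, k_1) = 0x077
s_5 = InvRound(s_4, k_0) = 0xC4F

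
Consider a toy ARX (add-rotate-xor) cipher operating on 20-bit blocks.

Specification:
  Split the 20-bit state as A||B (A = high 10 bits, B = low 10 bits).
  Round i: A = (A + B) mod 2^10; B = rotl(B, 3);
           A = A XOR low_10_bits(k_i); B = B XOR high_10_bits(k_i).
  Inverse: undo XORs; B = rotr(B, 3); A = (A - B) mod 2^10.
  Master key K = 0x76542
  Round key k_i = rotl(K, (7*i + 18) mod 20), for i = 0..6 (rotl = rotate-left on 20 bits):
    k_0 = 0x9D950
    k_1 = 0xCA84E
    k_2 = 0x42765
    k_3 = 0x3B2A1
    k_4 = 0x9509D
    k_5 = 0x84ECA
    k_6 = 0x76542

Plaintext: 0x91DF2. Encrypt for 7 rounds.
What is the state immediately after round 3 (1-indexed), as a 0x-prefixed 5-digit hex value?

0x19101

s_0 = plaintext = 0x91DF2
s_1 = Round(s_0, k_0) = 0x5A5E5
s_2 = Round(s_1, k_1) = 0xC0001
s_3 = Round(s_2, k_2) = 0x19101
s_4 = Round(s_3, k_3) = 0xF10E6
s_5 = Round(s_4, k_4) = 0x0DD65
s_6 = Round(s_5, k_5) = 0xD5939
s_7 = Round(s_6, k_6) = 0x73413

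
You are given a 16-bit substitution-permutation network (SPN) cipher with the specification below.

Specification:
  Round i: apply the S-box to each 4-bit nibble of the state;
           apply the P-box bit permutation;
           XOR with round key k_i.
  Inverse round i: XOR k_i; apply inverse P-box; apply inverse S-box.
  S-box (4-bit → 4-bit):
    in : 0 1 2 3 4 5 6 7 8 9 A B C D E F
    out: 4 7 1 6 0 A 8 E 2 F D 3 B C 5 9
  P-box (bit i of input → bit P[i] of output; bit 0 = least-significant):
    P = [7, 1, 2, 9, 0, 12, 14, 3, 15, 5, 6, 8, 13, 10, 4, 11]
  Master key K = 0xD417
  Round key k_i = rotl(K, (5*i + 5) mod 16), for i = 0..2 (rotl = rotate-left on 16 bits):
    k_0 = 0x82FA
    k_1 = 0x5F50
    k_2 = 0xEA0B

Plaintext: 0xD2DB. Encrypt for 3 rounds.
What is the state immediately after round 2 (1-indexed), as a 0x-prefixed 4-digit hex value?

s_0 = plaintext = 0xD2DB
s_1 = Round(s_0, k_0) = 0x4A60
s_2 = Round(s_1, k_1) = 0xDE1C
s_3 = Round(s_2, k_2) = 0x30D8

0xDE1C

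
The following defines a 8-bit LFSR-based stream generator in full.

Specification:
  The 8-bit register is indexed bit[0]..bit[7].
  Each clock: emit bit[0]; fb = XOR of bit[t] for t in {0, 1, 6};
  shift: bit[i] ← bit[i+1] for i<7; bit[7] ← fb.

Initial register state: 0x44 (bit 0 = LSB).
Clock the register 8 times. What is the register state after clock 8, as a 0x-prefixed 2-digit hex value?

reg_0 = 0x44
clock 1: out=0, reg = 0xA2
clock 2: out=0, reg = 0xD1
clock 3: out=1, reg = 0x68
clock 4: out=0, reg = 0xB4
clock 5: out=0, reg = 0x5A
clock 6: out=0, reg = 0x2D
clock 7: out=1, reg = 0x96
clock 8: out=0, reg = 0xCB

0xCB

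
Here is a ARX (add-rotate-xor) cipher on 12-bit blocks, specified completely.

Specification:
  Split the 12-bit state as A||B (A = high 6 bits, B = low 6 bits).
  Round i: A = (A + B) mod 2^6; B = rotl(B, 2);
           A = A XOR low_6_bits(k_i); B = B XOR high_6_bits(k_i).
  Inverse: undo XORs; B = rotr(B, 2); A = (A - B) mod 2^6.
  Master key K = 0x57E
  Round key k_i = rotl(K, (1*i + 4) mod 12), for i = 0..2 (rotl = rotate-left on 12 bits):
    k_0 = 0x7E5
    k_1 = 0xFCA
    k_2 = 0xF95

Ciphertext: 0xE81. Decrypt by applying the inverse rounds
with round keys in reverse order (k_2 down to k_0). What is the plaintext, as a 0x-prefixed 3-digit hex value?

0xA37

s_0 = ciphertext = 0xE81
s_1 = InvRound(s_0, k_2) = 0xC3F
s_2 = InvRound(s_1, k_1) = 0xE80
s_3 = InvRound(s_2, k_0) = 0xA37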